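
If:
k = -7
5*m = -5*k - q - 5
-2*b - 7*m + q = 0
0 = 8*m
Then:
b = 15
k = -7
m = 0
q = 30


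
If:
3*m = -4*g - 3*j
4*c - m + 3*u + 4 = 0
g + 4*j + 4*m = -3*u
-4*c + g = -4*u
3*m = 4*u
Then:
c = -183/248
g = -27/62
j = 44/31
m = -26/31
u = -39/62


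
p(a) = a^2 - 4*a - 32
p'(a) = 2*a - 4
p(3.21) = -34.54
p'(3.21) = 2.42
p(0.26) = -32.97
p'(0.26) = -3.48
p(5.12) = -26.27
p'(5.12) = 6.24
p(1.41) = -35.65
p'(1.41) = -1.18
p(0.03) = -32.12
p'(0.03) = -3.94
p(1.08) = -35.15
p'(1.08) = -1.84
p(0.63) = -34.12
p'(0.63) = -2.74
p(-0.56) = -29.45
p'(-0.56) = -5.12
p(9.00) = 13.00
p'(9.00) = 14.00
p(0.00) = -32.00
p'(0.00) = -4.00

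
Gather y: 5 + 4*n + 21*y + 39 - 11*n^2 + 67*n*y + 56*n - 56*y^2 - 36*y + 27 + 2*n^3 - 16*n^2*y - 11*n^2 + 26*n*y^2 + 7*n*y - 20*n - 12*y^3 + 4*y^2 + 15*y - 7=2*n^3 - 22*n^2 + 40*n - 12*y^3 + y^2*(26*n - 52) + y*(-16*n^2 + 74*n) + 64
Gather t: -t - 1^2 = -t - 1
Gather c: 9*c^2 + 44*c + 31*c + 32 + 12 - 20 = 9*c^2 + 75*c + 24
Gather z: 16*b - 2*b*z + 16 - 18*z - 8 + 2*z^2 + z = 16*b + 2*z^2 + z*(-2*b - 17) + 8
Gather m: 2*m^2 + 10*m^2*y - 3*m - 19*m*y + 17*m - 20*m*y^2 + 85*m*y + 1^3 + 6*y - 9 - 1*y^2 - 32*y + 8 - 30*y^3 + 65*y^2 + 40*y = m^2*(10*y + 2) + m*(-20*y^2 + 66*y + 14) - 30*y^3 + 64*y^2 + 14*y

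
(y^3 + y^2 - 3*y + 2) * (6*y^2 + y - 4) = 6*y^5 + 7*y^4 - 21*y^3 + 5*y^2 + 14*y - 8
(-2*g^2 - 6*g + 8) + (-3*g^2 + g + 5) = -5*g^2 - 5*g + 13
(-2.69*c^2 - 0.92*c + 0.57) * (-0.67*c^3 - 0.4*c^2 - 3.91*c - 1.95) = 1.8023*c^5 + 1.6924*c^4 + 10.504*c^3 + 8.6147*c^2 - 0.4347*c - 1.1115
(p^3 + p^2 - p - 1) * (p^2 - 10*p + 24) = p^5 - 9*p^4 + 13*p^3 + 33*p^2 - 14*p - 24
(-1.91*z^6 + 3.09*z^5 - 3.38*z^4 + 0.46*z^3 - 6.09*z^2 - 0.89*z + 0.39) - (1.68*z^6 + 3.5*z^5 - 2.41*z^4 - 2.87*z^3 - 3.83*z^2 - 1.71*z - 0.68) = -3.59*z^6 - 0.41*z^5 - 0.97*z^4 + 3.33*z^3 - 2.26*z^2 + 0.82*z + 1.07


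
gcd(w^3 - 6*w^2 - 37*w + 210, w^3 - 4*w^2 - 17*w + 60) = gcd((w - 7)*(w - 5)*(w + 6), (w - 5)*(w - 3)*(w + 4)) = w - 5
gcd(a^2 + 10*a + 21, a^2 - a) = 1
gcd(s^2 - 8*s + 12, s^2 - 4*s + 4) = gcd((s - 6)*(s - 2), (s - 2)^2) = s - 2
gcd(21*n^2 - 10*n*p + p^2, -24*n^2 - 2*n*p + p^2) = 1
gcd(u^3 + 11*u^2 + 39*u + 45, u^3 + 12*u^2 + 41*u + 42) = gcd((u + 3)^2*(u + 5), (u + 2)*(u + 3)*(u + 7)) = u + 3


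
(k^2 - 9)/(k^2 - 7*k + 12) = (k + 3)/(k - 4)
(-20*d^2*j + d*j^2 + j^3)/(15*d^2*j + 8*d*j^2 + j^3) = (-4*d + j)/(3*d + j)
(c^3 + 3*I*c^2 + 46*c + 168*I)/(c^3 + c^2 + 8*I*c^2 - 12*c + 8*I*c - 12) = (c^2 - 3*I*c + 28)/(c^2 + c*(1 + 2*I) + 2*I)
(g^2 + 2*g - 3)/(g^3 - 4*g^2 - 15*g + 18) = 1/(g - 6)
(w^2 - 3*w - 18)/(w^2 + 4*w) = (w^2 - 3*w - 18)/(w*(w + 4))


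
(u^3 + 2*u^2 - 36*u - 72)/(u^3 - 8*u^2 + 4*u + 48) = (u + 6)/(u - 4)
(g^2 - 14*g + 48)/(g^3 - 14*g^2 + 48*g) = 1/g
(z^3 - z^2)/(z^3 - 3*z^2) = (z - 1)/(z - 3)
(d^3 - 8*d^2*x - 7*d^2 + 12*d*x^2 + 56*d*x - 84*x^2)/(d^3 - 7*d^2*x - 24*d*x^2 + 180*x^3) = (-d^2 + 2*d*x + 7*d - 14*x)/(-d^2 + d*x + 30*x^2)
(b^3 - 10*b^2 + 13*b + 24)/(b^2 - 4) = (b^3 - 10*b^2 + 13*b + 24)/(b^2 - 4)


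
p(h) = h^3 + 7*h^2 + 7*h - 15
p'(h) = 3*h^2 + 14*h + 7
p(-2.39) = -5.40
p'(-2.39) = -9.32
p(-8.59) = -192.45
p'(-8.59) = 108.10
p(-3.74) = 4.42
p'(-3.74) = -3.40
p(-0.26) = -16.36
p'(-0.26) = 3.56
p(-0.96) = -16.15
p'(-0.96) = -3.68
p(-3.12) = 0.93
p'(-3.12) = -7.48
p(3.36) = 125.48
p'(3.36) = 87.91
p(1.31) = 8.43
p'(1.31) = 30.49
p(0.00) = -15.00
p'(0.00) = 7.00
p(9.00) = 1344.00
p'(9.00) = 376.00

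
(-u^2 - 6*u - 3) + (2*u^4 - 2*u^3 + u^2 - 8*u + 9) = 2*u^4 - 2*u^3 - 14*u + 6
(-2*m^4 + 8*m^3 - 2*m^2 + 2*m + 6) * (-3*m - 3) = 6*m^5 - 18*m^4 - 18*m^3 - 24*m - 18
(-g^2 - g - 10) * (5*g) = -5*g^3 - 5*g^2 - 50*g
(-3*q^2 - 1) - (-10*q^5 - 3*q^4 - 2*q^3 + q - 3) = 10*q^5 + 3*q^4 + 2*q^3 - 3*q^2 - q + 2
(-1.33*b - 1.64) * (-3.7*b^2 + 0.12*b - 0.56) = 4.921*b^3 + 5.9084*b^2 + 0.548*b + 0.9184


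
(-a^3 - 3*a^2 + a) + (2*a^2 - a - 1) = -a^3 - a^2 - 1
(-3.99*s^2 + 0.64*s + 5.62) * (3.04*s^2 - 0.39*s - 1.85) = -12.1296*s^4 + 3.5017*s^3 + 24.2167*s^2 - 3.3758*s - 10.397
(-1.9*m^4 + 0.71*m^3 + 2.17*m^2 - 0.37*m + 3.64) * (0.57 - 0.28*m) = 0.532*m^5 - 1.2818*m^4 - 0.2029*m^3 + 1.3405*m^2 - 1.2301*m + 2.0748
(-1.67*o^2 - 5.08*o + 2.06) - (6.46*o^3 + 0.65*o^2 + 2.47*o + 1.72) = -6.46*o^3 - 2.32*o^2 - 7.55*o + 0.34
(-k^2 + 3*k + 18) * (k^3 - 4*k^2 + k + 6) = -k^5 + 7*k^4 + 5*k^3 - 75*k^2 + 36*k + 108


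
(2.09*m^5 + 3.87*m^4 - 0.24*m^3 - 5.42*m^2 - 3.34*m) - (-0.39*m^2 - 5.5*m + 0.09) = 2.09*m^5 + 3.87*m^4 - 0.24*m^3 - 5.03*m^2 + 2.16*m - 0.09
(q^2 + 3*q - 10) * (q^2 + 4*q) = q^4 + 7*q^3 + 2*q^2 - 40*q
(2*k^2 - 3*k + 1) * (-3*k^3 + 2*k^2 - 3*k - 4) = -6*k^5 + 13*k^4 - 15*k^3 + 3*k^2 + 9*k - 4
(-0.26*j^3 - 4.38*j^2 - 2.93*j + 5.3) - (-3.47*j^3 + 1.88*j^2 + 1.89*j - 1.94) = 3.21*j^3 - 6.26*j^2 - 4.82*j + 7.24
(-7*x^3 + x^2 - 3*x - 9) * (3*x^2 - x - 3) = -21*x^5 + 10*x^4 + 11*x^3 - 27*x^2 + 18*x + 27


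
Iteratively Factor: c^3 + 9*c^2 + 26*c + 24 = (c + 4)*(c^2 + 5*c + 6) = (c + 3)*(c + 4)*(c + 2)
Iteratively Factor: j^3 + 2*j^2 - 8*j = (j - 2)*(j^2 + 4*j) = (j - 2)*(j + 4)*(j)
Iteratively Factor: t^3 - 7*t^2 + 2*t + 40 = (t + 2)*(t^2 - 9*t + 20) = (t - 4)*(t + 2)*(t - 5)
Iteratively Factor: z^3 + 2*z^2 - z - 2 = (z + 2)*(z^2 - 1) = (z + 1)*(z + 2)*(z - 1)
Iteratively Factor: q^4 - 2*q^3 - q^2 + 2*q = (q + 1)*(q^3 - 3*q^2 + 2*q) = (q - 2)*(q + 1)*(q^2 - q) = (q - 2)*(q - 1)*(q + 1)*(q)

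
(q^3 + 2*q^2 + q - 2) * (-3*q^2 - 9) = -3*q^5 - 6*q^4 - 12*q^3 - 12*q^2 - 9*q + 18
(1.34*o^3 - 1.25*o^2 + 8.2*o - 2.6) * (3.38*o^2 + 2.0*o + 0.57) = 4.5292*o^5 - 1.545*o^4 + 25.9798*o^3 + 6.8995*o^2 - 0.526000000000001*o - 1.482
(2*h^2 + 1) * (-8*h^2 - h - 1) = -16*h^4 - 2*h^3 - 10*h^2 - h - 1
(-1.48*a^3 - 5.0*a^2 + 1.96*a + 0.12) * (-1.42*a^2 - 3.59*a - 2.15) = 2.1016*a^5 + 12.4132*a^4 + 18.3488*a^3 + 3.5432*a^2 - 4.6448*a - 0.258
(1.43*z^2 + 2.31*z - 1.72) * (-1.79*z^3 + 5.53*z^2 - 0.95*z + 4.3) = -2.5597*z^5 + 3.773*z^4 + 14.4946*z^3 - 5.5571*z^2 + 11.567*z - 7.396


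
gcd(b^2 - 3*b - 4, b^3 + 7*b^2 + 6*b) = b + 1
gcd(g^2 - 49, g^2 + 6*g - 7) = g + 7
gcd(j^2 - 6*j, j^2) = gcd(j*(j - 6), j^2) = j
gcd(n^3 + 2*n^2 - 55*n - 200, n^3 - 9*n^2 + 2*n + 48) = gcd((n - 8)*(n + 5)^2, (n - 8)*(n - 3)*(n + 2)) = n - 8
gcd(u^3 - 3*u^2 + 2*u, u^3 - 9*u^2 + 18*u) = u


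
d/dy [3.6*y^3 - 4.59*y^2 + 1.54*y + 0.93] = 10.8*y^2 - 9.18*y + 1.54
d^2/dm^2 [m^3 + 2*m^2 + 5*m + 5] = 6*m + 4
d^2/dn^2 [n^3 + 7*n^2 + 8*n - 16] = 6*n + 14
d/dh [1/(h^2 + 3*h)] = (-2*h - 3)/(h^2*(h + 3)^2)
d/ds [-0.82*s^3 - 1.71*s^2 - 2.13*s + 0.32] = -2.46*s^2 - 3.42*s - 2.13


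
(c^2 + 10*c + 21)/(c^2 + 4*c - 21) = (c + 3)/(c - 3)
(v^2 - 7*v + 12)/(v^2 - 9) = (v - 4)/(v + 3)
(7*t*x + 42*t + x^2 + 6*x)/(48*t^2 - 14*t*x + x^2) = (7*t*x + 42*t + x^2 + 6*x)/(48*t^2 - 14*t*x + x^2)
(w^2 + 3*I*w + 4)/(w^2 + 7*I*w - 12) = (w - I)/(w + 3*I)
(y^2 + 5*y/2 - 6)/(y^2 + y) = (y^2 + 5*y/2 - 6)/(y*(y + 1))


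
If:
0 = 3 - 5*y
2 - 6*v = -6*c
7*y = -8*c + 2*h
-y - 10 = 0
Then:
No Solution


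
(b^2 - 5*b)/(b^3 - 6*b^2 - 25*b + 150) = b/(b^2 - b - 30)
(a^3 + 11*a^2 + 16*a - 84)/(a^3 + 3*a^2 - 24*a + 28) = (a + 6)/(a - 2)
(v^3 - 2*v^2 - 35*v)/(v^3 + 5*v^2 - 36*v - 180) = v*(v - 7)/(v^2 - 36)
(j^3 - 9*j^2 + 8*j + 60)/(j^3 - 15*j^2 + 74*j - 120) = (j + 2)/(j - 4)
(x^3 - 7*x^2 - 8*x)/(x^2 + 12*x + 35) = x*(x^2 - 7*x - 8)/(x^2 + 12*x + 35)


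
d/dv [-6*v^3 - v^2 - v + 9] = -18*v^2 - 2*v - 1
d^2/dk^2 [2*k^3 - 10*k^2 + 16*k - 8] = 12*k - 20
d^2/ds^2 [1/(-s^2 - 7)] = 2*(7 - 3*s^2)/(s^2 + 7)^3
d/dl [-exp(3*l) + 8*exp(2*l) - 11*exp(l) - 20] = (-3*exp(2*l) + 16*exp(l) - 11)*exp(l)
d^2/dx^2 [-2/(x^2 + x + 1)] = 4*(x^2 + x - (2*x + 1)^2 + 1)/(x^2 + x + 1)^3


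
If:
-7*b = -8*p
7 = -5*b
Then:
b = -7/5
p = -49/40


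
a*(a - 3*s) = a^2 - 3*a*s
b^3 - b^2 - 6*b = b*(b - 3)*(b + 2)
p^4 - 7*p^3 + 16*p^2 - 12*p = p*(p - 3)*(p - 2)^2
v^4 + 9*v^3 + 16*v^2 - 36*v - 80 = (v - 2)*(v + 2)*(v + 4)*(v + 5)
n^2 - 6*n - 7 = (n - 7)*(n + 1)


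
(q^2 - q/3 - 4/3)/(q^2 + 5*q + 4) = (q - 4/3)/(q + 4)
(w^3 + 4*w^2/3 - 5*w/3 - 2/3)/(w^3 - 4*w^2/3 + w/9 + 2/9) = 3*(w + 2)/(3*w - 2)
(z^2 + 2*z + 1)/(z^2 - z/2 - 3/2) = 2*(z + 1)/(2*z - 3)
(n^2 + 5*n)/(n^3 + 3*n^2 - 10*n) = 1/(n - 2)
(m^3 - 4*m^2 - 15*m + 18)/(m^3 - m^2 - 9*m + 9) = (m - 6)/(m - 3)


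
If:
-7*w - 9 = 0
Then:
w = -9/7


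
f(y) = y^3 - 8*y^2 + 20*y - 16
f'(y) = 3*y^2 - 16*y + 20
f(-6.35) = -721.63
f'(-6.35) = 242.57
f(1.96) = -0.00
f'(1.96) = 0.16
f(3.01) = -1.01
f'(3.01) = -0.98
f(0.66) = -6.00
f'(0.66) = 10.75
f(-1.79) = -83.17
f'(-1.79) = 58.25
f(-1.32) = -58.64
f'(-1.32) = 46.35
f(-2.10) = -102.54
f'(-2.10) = 66.83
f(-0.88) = -40.48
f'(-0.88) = 36.40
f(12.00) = 800.00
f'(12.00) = 260.00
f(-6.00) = -640.00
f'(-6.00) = 224.00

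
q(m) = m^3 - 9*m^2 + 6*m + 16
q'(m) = 3*m^2 - 18*m + 6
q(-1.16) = -4.63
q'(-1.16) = 30.92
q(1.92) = 1.42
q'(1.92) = -17.50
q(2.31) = -5.84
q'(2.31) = -19.57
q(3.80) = -36.29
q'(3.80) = -19.08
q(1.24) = 11.51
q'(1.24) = -11.71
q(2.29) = -5.45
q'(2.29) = -19.49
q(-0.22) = 14.23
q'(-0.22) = 10.11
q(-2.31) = -58.21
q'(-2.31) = 63.59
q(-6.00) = -560.00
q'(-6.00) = 222.00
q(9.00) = 70.00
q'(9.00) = 87.00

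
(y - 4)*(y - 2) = y^2 - 6*y + 8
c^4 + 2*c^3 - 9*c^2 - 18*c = c*(c - 3)*(c + 2)*(c + 3)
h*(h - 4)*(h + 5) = h^3 + h^2 - 20*h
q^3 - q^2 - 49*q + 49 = (q - 7)*(q - 1)*(q + 7)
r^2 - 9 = (r - 3)*(r + 3)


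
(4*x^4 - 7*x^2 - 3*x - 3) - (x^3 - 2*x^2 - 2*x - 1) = 4*x^4 - x^3 - 5*x^2 - x - 2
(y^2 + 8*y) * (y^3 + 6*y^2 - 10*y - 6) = y^5 + 14*y^4 + 38*y^3 - 86*y^2 - 48*y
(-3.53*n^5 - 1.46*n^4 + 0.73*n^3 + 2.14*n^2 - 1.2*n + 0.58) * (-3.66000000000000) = 12.9198*n^5 + 5.3436*n^4 - 2.6718*n^3 - 7.8324*n^2 + 4.392*n - 2.1228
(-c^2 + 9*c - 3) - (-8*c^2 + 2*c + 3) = 7*c^2 + 7*c - 6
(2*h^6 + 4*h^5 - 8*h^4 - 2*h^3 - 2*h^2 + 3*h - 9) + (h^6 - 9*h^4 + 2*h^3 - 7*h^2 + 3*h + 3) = 3*h^6 + 4*h^5 - 17*h^4 - 9*h^2 + 6*h - 6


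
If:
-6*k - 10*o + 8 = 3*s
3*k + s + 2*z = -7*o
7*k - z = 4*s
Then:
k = 91*z/125 + 224/125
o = -93*z/125 - 152/125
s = 128*z/125 + 392/125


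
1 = 1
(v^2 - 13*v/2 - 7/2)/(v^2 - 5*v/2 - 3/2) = (v - 7)/(v - 3)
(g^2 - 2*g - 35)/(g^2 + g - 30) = (g^2 - 2*g - 35)/(g^2 + g - 30)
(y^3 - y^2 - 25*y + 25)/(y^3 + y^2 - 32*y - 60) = (y^2 - 6*y + 5)/(y^2 - 4*y - 12)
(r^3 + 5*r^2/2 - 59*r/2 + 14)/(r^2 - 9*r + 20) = (2*r^2 + 13*r - 7)/(2*(r - 5))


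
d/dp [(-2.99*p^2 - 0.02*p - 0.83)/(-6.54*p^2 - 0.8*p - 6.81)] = (2.2612*p^2 + 29.8674*p - 0.5278)/(42.7716*p^4 + 10.464*p^3 + 89.7148*p^2 + 10.896*p + 46.3761)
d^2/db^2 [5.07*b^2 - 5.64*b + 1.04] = 10.1400000000000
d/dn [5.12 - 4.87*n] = -4.87000000000000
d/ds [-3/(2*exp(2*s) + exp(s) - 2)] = (12*exp(s) + 3)*exp(s)/(2*exp(2*s) + exp(s) - 2)^2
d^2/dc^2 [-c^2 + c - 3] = -2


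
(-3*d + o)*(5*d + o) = -15*d^2 + 2*d*o + o^2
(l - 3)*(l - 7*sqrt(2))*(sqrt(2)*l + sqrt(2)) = sqrt(2)*l^3 - 14*l^2 - 2*sqrt(2)*l^2 - 3*sqrt(2)*l + 28*l + 42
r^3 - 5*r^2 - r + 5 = (r - 5)*(r - 1)*(r + 1)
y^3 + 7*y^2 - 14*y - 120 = (y - 4)*(y + 5)*(y + 6)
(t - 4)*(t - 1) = t^2 - 5*t + 4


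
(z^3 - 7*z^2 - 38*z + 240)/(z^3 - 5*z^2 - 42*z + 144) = (z - 5)/(z - 3)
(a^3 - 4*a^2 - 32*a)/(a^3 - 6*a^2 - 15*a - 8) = a*(a + 4)/(a^2 + 2*a + 1)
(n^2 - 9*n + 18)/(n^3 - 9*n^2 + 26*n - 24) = (n - 6)/(n^2 - 6*n + 8)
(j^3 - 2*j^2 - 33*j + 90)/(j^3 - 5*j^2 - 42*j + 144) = (j - 5)/(j - 8)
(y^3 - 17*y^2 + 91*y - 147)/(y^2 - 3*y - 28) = (y^2 - 10*y + 21)/(y + 4)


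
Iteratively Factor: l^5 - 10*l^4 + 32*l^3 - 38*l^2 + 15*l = (l - 5)*(l^4 - 5*l^3 + 7*l^2 - 3*l) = (l - 5)*(l - 1)*(l^3 - 4*l^2 + 3*l) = (l - 5)*(l - 1)^2*(l^2 - 3*l) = (l - 5)*(l - 3)*(l - 1)^2*(l)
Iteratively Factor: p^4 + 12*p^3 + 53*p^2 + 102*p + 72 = (p + 4)*(p^3 + 8*p^2 + 21*p + 18) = (p + 3)*(p + 4)*(p^2 + 5*p + 6) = (p + 3)^2*(p + 4)*(p + 2)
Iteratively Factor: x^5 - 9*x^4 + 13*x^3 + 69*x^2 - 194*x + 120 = (x - 4)*(x^4 - 5*x^3 - 7*x^2 + 41*x - 30) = (x - 4)*(x - 2)*(x^3 - 3*x^2 - 13*x + 15) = (x - 4)*(x - 2)*(x + 3)*(x^2 - 6*x + 5) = (x - 4)*(x - 2)*(x - 1)*(x + 3)*(x - 5)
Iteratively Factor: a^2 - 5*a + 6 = (a - 2)*(a - 3)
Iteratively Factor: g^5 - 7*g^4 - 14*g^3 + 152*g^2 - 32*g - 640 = (g + 4)*(g^4 - 11*g^3 + 30*g^2 + 32*g - 160) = (g - 4)*(g + 4)*(g^3 - 7*g^2 + 2*g + 40) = (g - 4)*(g + 2)*(g + 4)*(g^2 - 9*g + 20) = (g - 4)^2*(g + 2)*(g + 4)*(g - 5)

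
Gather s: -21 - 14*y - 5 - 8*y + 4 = -22*y - 22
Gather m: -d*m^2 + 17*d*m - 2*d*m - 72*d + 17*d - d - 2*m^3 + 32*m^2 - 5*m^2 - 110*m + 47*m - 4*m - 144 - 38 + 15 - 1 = -56*d - 2*m^3 + m^2*(27 - d) + m*(15*d - 67) - 168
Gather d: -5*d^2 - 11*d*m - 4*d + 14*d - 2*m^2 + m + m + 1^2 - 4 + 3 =-5*d^2 + d*(10 - 11*m) - 2*m^2 + 2*m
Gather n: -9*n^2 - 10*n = -9*n^2 - 10*n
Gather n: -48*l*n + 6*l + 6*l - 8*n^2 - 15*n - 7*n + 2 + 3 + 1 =12*l - 8*n^2 + n*(-48*l - 22) + 6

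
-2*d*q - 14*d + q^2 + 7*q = (-2*d + q)*(q + 7)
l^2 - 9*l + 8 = (l - 8)*(l - 1)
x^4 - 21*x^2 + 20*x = x*(x - 4)*(x - 1)*(x + 5)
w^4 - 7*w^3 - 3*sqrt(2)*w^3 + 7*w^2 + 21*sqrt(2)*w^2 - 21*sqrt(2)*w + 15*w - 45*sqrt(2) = (w - 5)*(w - 3)*(w + 1)*(w - 3*sqrt(2))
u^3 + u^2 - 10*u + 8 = (u - 2)*(u - 1)*(u + 4)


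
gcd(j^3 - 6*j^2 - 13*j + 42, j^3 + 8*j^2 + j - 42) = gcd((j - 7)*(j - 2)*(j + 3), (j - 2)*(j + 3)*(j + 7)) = j^2 + j - 6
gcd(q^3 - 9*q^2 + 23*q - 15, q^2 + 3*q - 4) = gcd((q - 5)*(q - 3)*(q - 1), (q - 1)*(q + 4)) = q - 1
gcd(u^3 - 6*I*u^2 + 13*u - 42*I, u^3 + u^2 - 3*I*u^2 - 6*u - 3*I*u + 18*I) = 1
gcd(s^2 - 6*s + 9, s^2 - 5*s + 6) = s - 3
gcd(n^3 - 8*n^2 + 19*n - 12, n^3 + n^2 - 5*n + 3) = n - 1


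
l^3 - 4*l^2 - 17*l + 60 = (l - 5)*(l - 3)*(l + 4)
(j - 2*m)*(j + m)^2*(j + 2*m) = j^4 + 2*j^3*m - 3*j^2*m^2 - 8*j*m^3 - 4*m^4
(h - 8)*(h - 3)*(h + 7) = h^3 - 4*h^2 - 53*h + 168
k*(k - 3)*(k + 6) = k^3 + 3*k^2 - 18*k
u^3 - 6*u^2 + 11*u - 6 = (u - 3)*(u - 2)*(u - 1)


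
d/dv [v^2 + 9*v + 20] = 2*v + 9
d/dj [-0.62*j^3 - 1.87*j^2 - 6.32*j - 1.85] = -1.86*j^2 - 3.74*j - 6.32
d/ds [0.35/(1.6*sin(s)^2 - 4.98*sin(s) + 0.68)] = (1.743 - 1.12*sin(s))*cos(s)/(1.6*sin(s)^2 - 4.98*sin(s) + 0.68)^2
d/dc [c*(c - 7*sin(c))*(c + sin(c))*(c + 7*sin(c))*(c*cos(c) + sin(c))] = -c^5*sin(c) - 2*c^4*sin(c)^2 + 6*c^4*cos(c) + c^4 + 147*c^3*sin(c)^3 + 6*c^3*sin(c)*cos(c) - 94*c^3*sin(c) + 196*c^2*sin(c)^4 - 294*c^2*sin(c)^2*cos(c) - 144*c^2*sin(c)^2 - 294*c*sin(c)^3*cos(c) - 98*c*sin(c)^3 - 49*sin(c)^4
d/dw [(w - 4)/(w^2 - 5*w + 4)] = -1/(w^2 - 2*w + 1)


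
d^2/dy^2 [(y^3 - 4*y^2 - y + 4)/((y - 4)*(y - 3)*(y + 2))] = 2*(y^3 + 15*y^2 + 3*y + 29)/(y^6 - 3*y^5 - 15*y^4 + 35*y^3 + 90*y^2 - 108*y - 216)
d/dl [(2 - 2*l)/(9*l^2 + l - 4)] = 2*(-9*l^2 - l + (l - 1)*(18*l + 1) + 4)/(9*l^2 + l - 4)^2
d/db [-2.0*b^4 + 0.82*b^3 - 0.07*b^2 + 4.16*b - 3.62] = -8.0*b^3 + 2.46*b^2 - 0.14*b + 4.16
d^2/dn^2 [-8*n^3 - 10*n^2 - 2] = -48*n - 20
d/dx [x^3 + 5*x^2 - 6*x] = 3*x^2 + 10*x - 6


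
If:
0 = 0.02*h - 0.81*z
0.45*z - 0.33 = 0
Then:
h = 29.70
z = 0.73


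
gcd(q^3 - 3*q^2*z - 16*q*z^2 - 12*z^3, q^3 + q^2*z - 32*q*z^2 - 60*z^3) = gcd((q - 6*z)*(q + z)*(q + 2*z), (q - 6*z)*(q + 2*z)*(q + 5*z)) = -q^2 + 4*q*z + 12*z^2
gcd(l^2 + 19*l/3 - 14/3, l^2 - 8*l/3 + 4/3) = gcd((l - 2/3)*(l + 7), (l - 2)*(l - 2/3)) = l - 2/3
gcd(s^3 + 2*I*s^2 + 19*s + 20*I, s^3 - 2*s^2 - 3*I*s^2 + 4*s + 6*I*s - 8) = s^2 - 3*I*s + 4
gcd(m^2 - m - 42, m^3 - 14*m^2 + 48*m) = 1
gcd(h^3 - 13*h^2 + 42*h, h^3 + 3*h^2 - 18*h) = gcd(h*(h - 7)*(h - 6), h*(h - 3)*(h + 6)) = h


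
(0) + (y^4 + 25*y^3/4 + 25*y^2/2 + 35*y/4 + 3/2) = y^4 + 25*y^3/4 + 25*y^2/2 + 35*y/4 + 3/2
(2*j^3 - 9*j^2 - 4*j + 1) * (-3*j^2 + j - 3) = -6*j^5 + 29*j^4 - 3*j^3 + 20*j^2 + 13*j - 3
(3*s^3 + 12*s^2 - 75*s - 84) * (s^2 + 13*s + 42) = 3*s^5 + 51*s^4 + 207*s^3 - 555*s^2 - 4242*s - 3528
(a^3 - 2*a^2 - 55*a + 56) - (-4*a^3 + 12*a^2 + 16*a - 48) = 5*a^3 - 14*a^2 - 71*a + 104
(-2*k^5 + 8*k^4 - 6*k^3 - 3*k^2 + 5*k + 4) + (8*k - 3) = -2*k^5 + 8*k^4 - 6*k^3 - 3*k^2 + 13*k + 1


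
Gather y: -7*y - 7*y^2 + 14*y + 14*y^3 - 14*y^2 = 14*y^3 - 21*y^2 + 7*y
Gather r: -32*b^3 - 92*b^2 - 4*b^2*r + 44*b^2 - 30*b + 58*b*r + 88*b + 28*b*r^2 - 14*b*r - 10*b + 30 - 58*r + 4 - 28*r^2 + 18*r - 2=-32*b^3 - 48*b^2 + 48*b + r^2*(28*b - 28) + r*(-4*b^2 + 44*b - 40) + 32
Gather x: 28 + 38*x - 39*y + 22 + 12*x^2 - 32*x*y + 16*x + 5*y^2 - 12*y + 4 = 12*x^2 + x*(54 - 32*y) + 5*y^2 - 51*y + 54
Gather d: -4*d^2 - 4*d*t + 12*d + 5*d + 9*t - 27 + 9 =-4*d^2 + d*(17 - 4*t) + 9*t - 18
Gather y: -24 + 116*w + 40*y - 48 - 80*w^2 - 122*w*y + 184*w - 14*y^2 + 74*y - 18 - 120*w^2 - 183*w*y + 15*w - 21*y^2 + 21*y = -200*w^2 + 315*w - 35*y^2 + y*(135 - 305*w) - 90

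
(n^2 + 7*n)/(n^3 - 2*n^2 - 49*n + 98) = n/(n^2 - 9*n + 14)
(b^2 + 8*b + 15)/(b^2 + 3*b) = (b + 5)/b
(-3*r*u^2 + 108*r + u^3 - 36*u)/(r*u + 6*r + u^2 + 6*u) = (-3*r*u + 18*r + u^2 - 6*u)/(r + u)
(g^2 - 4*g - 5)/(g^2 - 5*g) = (g + 1)/g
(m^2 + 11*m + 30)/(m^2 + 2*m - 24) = (m + 5)/(m - 4)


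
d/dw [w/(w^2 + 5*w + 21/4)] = 4*(21 - 4*w^2)/(16*w^4 + 160*w^3 + 568*w^2 + 840*w + 441)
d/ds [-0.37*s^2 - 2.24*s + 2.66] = -0.74*s - 2.24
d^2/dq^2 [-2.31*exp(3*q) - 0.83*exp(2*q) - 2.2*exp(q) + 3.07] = (-20.79*exp(2*q) - 3.32*exp(q) - 2.2)*exp(q)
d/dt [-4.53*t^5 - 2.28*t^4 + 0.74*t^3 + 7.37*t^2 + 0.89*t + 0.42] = -22.65*t^4 - 9.12*t^3 + 2.22*t^2 + 14.74*t + 0.89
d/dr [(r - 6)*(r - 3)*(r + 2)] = r*(3*r - 14)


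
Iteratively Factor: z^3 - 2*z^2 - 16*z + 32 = (z - 4)*(z^2 + 2*z - 8) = (z - 4)*(z + 4)*(z - 2)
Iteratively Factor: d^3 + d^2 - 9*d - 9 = (d + 1)*(d^2 - 9) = (d + 1)*(d + 3)*(d - 3)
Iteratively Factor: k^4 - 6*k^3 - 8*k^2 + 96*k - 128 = (k - 2)*(k^3 - 4*k^2 - 16*k + 64) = (k - 4)*(k - 2)*(k^2 - 16) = (k - 4)*(k - 2)*(k + 4)*(k - 4)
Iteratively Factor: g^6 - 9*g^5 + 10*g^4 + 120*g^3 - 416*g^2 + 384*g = (g - 4)*(g^5 - 5*g^4 - 10*g^3 + 80*g^2 - 96*g) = (g - 4)*(g - 3)*(g^4 - 2*g^3 - 16*g^2 + 32*g) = (g - 4)*(g - 3)*(g - 2)*(g^3 - 16*g) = (g - 4)^2*(g - 3)*(g - 2)*(g^2 + 4*g) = g*(g - 4)^2*(g - 3)*(g - 2)*(g + 4)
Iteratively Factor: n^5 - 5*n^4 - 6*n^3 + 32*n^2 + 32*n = (n - 4)*(n^4 - n^3 - 10*n^2 - 8*n) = (n - 4)*(n + 1)*(n^3 - 2*n^2 - 8*n) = (n - 4)^2*(n + 1)*(n^2 + 2*n) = (n - 4)^2*(n + 1)*(n + 2)*(n)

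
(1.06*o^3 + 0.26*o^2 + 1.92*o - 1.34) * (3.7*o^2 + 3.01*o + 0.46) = 3.922*o^5 + 4.1526*o^4 + 8.3742*o^3 + 0.940799999999999*o^2 - 3.1502*o - 0.6164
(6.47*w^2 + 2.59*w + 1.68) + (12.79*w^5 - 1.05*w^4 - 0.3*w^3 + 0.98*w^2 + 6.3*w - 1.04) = 12.79*w^5 - 1.05*w^4 - 0.3*w^3 + 7.45*w^2 + 8.89*w + 0.64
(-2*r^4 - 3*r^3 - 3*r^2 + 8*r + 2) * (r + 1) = -2*r^5 - 5*r^4 - 6*r^3 + 5*r^2 + 10*r + 2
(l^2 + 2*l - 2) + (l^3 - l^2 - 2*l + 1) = l^3 - 1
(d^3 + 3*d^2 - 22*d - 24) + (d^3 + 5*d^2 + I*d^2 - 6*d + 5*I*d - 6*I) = 2*d^3 + 8*d^2 + I*d^2 - 28*d + 5*I*d - 24 - 6*I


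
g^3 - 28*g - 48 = (g - 6)*(g + 2)*(g + 4)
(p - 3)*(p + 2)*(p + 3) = p^3 + 2*p^2 - 9*p - 18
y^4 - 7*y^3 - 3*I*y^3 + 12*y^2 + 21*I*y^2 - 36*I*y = y*(y - 4)*(y - 3)*(y - 3*I)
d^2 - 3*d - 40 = (d - 8)*(d + 5)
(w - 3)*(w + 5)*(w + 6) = w^3 + 8*w^2 - 3*w - 90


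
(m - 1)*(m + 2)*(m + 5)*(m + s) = m^4 + m^3*s + 6*m^3 + 6*m^2*s + 3*m^2 + 3*m*s - 10*m - 10*s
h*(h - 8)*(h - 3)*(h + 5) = h^4 - 6*h^3 - 31*h^2 + 120*h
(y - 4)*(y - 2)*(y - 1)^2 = y^4 - 8*y^3 + 21*y^2 - 22*y + 8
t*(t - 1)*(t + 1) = t^3 - t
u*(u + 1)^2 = u^3 + 2*u^2 + u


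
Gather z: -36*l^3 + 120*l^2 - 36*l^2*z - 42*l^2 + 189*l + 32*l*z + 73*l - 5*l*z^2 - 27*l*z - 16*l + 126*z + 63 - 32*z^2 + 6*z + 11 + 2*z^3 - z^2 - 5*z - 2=-36*l^3 + 78*l^2 + 246*l + 2*z^3 + z^2*(-5*l - 33) + z*(-36*l^2 + 5*l + 127) + 72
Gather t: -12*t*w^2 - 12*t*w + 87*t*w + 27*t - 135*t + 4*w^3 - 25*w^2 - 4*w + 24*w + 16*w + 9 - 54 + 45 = t*(-12*w^2 + 75*w - 108) + 4*w^3 - 25*w^2 + 36*w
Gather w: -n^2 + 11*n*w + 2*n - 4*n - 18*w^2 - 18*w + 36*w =-n^2 - 2*n - 18*w^2 + w*(11*n + 18)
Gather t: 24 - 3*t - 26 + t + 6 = 4 - 2*t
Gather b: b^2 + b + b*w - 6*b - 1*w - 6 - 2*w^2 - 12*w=b^2 + b*(w - 5) - 2*w^2 - 13*w - 6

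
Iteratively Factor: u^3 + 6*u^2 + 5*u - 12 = (u + 4)*(u^2 + 2*u - 3) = (u + 3)*(u + 4)*(u - 1)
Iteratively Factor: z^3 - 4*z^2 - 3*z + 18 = (z - 3)*(z^2 - z - 6) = (z - 3)*(z + 2)*(z - 3)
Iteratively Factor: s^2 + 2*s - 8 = (s + 4)*(s - 2)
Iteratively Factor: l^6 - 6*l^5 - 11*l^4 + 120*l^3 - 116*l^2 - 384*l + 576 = (l - 4)*(l^5 - 2*l^4 - 19*l^3 + 44*l^2 + 60*l - 144) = (l - 4)*(l - 3)*(l^4 + l^3 - 16*l^2 - 4*l + 48) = (l - 4)*(l - 3)*(l + 2)*(l^3 - l^2 - 14*l + 24) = (l - 4)*(l - 3)*(l - 2)*(l + 2)*(l^2 + l - 12) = (l - 4)*(l - 3)*(l - 2)*(l + 2)*(l + 4)*(l - 3)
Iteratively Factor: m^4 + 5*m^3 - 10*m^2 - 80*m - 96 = (m + 4)*(m^3 + m^2 - 14*m - 24) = (m - 4)*(m + 4)*(m^2 + 5*m + 6) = (m - 4)*(m + 2)*(m + 4)*(m + 3)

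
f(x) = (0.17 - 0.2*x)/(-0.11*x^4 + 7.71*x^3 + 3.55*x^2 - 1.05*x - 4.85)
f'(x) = (0.17 - 0.2*x)*(0.44*x^3 - 23.13*x^2 - 7.1*x + 1.05)/(-0.11*x^4 + 7.71*x^3 + 3.55*x^2 - 1.05*x - 4.85)^2 - 0.2/(-0.11*x^4 + 7.71*x^3 + 3.55*x^2 - 1.05*x - 4.85)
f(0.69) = -0.02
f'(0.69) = -0.10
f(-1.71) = -0.02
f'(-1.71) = -0.02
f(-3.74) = -0.00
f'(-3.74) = -0.00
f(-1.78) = -0.01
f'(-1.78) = -0.02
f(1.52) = -0.00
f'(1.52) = 0.00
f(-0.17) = -0.04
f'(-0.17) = 0.06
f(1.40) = -0.01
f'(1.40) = 0.00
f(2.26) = -0.00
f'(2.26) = 0.00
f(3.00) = -0.00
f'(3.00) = 0.00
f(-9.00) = -0.00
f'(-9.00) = -0.00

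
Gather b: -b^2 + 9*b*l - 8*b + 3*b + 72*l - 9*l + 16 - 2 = -b^2 + b*(9*l - 5) + 63*l + 14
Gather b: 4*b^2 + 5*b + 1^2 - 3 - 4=4*b^2 + 5*b - 6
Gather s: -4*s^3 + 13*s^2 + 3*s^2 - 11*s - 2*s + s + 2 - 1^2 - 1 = -4*s^3 + 16*s^2 - 12*s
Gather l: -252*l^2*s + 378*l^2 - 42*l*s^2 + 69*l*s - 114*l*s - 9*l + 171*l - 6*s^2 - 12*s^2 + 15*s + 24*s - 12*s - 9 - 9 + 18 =l^2*(378 - 252*s) + l*(-42*s^2 - 45*s + 162) - 18*s^2 + 27*s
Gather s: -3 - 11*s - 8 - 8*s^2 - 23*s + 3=-8*s^2 - 34*s - 8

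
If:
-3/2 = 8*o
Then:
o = -3/16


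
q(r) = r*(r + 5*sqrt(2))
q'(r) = 2*r + 5*sqrt(2)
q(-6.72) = -2.36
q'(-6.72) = -6.37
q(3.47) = 36.58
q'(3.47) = 14.01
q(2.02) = 18.36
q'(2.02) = 11.11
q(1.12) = 9.17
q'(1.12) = 9.31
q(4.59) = 53.52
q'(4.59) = 16.25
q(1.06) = 8.62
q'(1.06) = 9.19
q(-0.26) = -1.77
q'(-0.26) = 6.55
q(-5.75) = -7.60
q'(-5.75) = -4.43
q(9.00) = 144.64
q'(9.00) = 25.07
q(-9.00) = 17.36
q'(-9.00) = -10.93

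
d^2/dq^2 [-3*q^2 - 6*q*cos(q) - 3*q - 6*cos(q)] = 6*q*cos(q) + 12*sin(q) + 6*cos(q) - 6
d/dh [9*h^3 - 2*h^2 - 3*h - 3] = 27*h^2 - 4*h - 3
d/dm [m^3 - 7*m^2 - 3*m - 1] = 3*m^2 - 14*m - 3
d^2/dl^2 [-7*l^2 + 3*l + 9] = -14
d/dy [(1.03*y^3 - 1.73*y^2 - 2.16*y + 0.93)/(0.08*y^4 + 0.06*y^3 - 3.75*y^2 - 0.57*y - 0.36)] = (-0.0824*y^6 + 0.2768*y^5 - 3.2403*y^4 - 1.2126*y^3 - 8.3937*y^2 + 8.2206*y + 1.3077)/(0.0064*y^8 + 0.0096*y^7 - 0.5964*y^6 - 0.5412*y^5 + 13.9365*y^4 + 4.2318*y^3 + 3.0249*y^2 + 0.4104*y + 0.1296)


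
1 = 1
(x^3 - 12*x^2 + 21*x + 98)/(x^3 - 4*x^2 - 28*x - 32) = (x^2 - 14*x + 49)/(x^2 - 6*x - 16)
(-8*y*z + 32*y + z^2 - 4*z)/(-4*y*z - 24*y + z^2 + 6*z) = (8*y*z - 32*y - z^2 + 4*z)/(4*y*z + 24*y - z^2 - 6*z)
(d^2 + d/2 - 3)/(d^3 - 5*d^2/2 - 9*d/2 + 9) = 1/(d - 3)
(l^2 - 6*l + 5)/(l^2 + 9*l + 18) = (l^2 - 6*l + 5)/(l^2 + 9*l + 18)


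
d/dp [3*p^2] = 6*p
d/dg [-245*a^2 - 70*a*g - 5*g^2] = -70*a - 10*g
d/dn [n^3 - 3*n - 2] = 3*n^2 - 3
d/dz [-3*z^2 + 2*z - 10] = 2 - 6*z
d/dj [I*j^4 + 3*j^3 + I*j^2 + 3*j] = 4*I*j^3 + 9*j^2 + 2*I*j + 3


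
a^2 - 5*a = a*(a - 5)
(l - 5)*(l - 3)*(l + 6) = l^3 - 2*l^2 - 33*l + 90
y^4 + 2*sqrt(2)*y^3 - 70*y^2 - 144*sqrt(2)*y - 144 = (y - 6*sqrt(2))*(y + sqrt(2))^2*(y + 6*sqrt(2))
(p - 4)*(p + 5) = p^2 + p - 20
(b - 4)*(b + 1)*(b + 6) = b^3 + 3*b^2 - 22*b - 24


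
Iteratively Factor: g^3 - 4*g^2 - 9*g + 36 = (g - 4)*(g^2 - 9) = (g - 4)*(g - 3)*(g + 3)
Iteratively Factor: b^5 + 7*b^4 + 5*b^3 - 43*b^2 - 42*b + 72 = (b + 3)*(b^4 + 4*b^3 - 7*b^2 - 22*b + 24) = (b - 2)*(b + 3)*(b^3 + 6*b^2 + 5*b - 12) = (b - 2)*(b + 3)^2*(b^2 + 3*b - 4) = (b - 2)*(b - 1)*(b + 3)^2*(b + 4)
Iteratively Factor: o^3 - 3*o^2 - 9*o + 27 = (o - 3)*(o^2 - 9) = (o - 3)*(o + 3)*(o - 3)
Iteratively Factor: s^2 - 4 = (s - 2)*(s + 2)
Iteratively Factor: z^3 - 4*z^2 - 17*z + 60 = (z - 5)*(z^2 + z - 12) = (z - 5)*(z - 3)*(z + 4)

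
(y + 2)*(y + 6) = y^2 + 8*y + 12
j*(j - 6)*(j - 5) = j^3 - 11*j^2 + 30*j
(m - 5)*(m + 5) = m^2 - 25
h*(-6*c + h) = -6*c*h + h^2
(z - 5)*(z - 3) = z^2 - 8*z + 15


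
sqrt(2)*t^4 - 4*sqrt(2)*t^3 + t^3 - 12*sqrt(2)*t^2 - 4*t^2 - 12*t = t*(t - 6)*(t + 2)*(sqrt(2)*t + 1)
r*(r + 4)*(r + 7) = r^3 + 11*r^2 + 28*r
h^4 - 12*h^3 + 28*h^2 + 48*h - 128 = (h - 8)*(h - 4)*(h - 2)*(h + 2)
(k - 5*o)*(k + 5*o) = k^2 - 25*o^2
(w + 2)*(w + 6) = w^2 + 8*w + 12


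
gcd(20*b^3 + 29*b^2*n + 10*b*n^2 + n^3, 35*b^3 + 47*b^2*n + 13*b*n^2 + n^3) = 5*b^2 + 6*b*n + n^2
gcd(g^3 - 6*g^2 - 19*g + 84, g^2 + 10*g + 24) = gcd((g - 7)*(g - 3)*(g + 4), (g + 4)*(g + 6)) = g + 4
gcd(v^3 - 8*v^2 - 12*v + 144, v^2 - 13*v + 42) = v - 6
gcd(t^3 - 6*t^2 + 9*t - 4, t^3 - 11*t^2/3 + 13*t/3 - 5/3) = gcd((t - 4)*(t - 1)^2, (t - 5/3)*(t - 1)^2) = t^2 - 2*t + 1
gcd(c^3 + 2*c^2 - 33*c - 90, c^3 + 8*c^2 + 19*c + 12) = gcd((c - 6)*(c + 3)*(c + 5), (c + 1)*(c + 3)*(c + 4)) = c + 3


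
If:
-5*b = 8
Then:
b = -8/5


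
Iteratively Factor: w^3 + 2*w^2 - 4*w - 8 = (w + 2)*(w^2 - 4) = (w + 2)^2*(w - 2)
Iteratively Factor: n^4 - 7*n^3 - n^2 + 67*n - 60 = (n - 4)*(n^3 - 3*n^2 - 13*n + 15) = (n - 4)*(n - 1)*(n^2 - 2*n - 15) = (n - 5)*(n - 4)*(n - 1)*(n + 3)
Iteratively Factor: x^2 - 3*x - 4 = (x - 4)*(x + 1)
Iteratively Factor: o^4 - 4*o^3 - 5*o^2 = (o + 1)*(o^3 - 5*o^2) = (o - 5)*(o + 1)*(o^2) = o*(o - 5)*(o + 1)*(o)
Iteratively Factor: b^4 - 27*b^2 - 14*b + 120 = (b + 3)*(b^3 - 3*b^2 - 18*b + 40) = (b + 3)*(b + 4)*(b^2 - 7*b + 10) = (b - 5)*(b + 3)*(b + 4)*(b - 2)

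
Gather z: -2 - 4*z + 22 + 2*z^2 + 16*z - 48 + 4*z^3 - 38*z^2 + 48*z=4*z^3 - 36*z^2 + 60*z - 28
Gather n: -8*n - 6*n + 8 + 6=14 - 14*n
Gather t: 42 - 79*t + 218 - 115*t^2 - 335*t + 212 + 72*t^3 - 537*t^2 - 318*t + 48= 72*t^3 - 652*t^2 - 732*t + 520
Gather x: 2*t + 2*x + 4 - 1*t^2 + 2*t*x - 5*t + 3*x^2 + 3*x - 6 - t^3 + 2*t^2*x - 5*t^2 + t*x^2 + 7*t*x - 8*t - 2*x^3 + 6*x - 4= -t^3 - 6*t^2 - 11*t - 2*x^3 + x^2*(t + 3) + x*(2*t^2 + 9*t + 11) - 6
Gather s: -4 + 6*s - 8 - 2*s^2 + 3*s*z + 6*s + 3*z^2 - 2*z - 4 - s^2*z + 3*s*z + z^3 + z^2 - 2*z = s^2*(-z - 2) + s*(6*z + 12) + z^3 + 4*z^2 - 4*z - 16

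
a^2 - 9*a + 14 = (a - 7)*(a - 2)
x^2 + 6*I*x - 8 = (x + 2*I)*(x + 4*I)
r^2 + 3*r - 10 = (r - 2)*(r + 5)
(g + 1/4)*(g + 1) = g^2 + 5*g/4 + 1/4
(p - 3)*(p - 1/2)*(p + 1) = p^3 - 5*p^2/2 - 2*p + 3/2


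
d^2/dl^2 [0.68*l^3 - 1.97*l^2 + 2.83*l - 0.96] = 4.08*l - 3.94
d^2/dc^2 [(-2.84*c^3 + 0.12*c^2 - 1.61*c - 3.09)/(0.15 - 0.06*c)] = (0.020448*c^3 - 0.15336*c^2 + 0.3834*c + 0.045828)/(0.000216*c^3 - 0.00162*c^2 + 0.00405*c - 0.003375)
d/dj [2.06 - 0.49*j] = -0.490000000000000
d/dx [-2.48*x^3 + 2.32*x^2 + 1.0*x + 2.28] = -7.44*x^2 + 4.64*x + 1.0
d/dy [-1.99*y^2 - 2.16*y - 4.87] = -3.98*y - 2.16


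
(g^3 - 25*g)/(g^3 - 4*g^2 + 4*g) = (g^2 - 25)/(g^2 - 4*g + 4)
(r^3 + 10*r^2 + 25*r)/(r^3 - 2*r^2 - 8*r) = (r^2 + 10*r + 25)/(r^2 - 2*r - 8)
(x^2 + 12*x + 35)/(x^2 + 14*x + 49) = (x + 5)/(x + 7)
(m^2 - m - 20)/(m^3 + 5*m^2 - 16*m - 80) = (m - 5)/(m^2 + m - 20)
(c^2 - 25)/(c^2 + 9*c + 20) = (c - 5)/(c + 4)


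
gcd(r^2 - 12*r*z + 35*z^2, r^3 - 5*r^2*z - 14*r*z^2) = -r + 7*z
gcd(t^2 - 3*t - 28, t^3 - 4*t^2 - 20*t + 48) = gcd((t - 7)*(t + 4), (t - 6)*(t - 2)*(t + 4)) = t + 4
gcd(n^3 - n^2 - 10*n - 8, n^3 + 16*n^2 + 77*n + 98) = n + 2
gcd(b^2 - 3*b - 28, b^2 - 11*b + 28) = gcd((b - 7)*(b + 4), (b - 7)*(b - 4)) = b - 7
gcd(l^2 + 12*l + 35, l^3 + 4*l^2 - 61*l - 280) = l^2 + 12*l + 35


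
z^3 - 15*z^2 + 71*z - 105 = (z - 7)*(z - 5)*(z - 3)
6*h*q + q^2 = q*(6*h + q)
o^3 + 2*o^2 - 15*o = o*(o - 3)*(o + 5)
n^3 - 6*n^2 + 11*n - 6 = (n - 3)*(n - 2)*(n - 1)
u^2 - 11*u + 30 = (u - 6)*(u - 5)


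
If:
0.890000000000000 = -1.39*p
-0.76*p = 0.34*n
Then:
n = 1.43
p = -0.64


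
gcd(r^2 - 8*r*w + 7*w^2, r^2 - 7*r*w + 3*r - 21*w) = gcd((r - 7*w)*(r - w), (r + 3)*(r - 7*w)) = r - 7*w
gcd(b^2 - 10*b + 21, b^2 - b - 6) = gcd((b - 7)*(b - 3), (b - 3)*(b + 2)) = b - 3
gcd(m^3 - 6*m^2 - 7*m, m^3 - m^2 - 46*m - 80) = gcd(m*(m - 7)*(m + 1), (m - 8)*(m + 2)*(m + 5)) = 1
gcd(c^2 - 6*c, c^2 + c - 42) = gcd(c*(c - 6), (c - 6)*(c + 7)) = c - 6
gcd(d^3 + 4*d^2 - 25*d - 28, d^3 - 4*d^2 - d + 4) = d^2 - 3*d - 4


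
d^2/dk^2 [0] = 0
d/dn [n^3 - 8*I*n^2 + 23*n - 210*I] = 3*n^2 - 16*I*n + 23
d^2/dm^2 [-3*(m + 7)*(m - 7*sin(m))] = -21*(m + 7)*sin(m) + 42*cos(m) - 6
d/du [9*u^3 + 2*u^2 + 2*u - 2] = 27*u^2 + 4*u + 2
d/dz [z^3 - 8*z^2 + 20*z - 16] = 3*z^2 - 16*z + 20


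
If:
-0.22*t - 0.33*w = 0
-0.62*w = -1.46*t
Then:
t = 0.00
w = 0.00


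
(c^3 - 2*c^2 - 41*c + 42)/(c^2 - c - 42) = c - 1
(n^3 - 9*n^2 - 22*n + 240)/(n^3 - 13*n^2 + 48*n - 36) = (n^2 - 3*n - 40)/(n^2 - 7*n + 6)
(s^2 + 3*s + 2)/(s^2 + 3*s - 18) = (s^2 + 3*s + 2)/(s^2 + 3*s - 18)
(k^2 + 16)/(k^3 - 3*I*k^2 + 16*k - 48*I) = 1/(k - 3*I)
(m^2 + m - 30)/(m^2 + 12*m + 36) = (m - 5)/(m + 6)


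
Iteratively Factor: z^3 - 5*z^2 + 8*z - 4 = (z - 2)*(z^2 - 3*z + 2) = (z - 2)^2*(z - 1)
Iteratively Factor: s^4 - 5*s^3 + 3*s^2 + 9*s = (s + 1)*(s^3 - 6*s^2 + 9*s) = (s - 3)*(s + 1)*(s^2 - 3*s) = s*(s - 3)*(s + 1)*(s - 3)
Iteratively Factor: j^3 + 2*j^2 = (j + 2)*(j^2) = j*(j + 2)*(j)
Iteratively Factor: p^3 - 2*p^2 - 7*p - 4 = (p + 1)*(p^2 - 3*p - 4) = (p - 4)*(p + 1)*(p + 1)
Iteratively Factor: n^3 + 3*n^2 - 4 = (n + 2)*(n^2 + n - 2) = (n + 2)^2*(n - 1)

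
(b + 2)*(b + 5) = b^2 + 7*b + 10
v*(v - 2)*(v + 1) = v^3 - v^2 - 2*v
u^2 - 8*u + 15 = (u - 5)*(u - 3)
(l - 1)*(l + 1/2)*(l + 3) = l^3 + 5*l^2/2 - 2*l - 3/2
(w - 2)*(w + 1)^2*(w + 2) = w^4 + 2*w^3 - 3*w^2 - 8*w - 4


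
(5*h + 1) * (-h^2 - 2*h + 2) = -5*h^3 - 11*h^2 + 8*h + 2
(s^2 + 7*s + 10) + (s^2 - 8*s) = 2*s^2 - s + 10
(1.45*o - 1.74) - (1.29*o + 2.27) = 0.16*o - 4.01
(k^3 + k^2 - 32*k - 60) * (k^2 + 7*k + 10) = k^5 + 8*k^4 - 15*k^3 - 274*k^2 - 740*k - 600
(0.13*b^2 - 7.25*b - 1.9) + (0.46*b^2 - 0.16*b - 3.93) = 0.59*b^2 - 7.41*b - 5.83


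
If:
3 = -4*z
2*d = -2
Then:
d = -1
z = -3/4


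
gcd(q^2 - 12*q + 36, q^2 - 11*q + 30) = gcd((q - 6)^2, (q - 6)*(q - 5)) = q - 6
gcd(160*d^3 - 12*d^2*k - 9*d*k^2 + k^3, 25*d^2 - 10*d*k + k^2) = 5*d - k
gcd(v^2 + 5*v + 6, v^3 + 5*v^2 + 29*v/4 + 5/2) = v + 2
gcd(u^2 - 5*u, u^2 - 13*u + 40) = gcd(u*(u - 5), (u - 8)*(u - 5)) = u - 5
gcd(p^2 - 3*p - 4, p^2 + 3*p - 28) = p - 4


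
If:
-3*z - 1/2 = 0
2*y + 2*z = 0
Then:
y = 1/6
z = -1/6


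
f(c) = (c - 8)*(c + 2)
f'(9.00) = 12.00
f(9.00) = 11.00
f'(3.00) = 0.00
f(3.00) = -25.00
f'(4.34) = 2.68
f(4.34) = -23.20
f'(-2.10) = -10.20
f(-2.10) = 1.01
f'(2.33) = -1.34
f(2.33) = -24.55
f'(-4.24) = -14.48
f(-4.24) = 27.42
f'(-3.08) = -12.16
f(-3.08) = 11.97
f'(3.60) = 1.20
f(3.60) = -24.64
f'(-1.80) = -9.60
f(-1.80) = -1.96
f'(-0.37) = -6.74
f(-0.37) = -13.64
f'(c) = 2*c - 6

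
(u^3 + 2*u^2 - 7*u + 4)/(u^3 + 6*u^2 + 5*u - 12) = (u - 1)/(u + 3)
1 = 1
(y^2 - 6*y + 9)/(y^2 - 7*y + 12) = (y - 3)/(y - 4)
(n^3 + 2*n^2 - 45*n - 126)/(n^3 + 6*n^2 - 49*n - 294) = (n + 3)/(n + 7)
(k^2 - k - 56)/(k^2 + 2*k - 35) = (k - 8)/(k - 5)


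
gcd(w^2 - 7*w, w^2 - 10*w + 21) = w - 7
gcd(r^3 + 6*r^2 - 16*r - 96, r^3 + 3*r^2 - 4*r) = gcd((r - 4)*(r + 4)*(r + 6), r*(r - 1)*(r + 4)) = r + 4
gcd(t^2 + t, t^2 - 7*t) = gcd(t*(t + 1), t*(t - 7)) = t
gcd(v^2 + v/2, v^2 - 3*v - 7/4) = v + 1/2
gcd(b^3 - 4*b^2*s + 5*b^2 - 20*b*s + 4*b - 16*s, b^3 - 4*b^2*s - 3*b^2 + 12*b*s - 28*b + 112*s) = -b^2 + 4*b*s - 4*b + 16*s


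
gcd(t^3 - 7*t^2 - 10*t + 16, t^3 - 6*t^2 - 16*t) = t^2 - 6*t - 16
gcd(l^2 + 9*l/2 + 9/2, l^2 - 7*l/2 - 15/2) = l + 3/2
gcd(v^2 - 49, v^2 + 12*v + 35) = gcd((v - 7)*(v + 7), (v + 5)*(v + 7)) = v + 7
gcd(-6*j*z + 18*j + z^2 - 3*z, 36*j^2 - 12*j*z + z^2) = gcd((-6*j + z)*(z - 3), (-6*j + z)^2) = -6*j + z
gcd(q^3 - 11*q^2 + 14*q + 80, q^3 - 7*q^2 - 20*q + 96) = q - 8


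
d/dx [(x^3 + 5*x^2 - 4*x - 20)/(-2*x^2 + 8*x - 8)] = (-x^2 + 4*x + 24)/(2*(x^2 - 4*x + 4))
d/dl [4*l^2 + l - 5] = 8*l + 1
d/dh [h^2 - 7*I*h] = 2*h - 7*I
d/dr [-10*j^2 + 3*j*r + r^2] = 3*j + 2*r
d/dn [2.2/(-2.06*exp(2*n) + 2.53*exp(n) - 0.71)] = (9.064*exp(n) - 5.566)*exp(n)/(2.06*exp(2*n) - 2.53*exp(n) + 0.71)^2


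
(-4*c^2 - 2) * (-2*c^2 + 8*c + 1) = 8*c^4 - 32*c^3 - 16*c - 2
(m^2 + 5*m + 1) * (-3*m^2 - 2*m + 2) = -3*m^4 - 17*m^3 - 11*m^2 + 8*m + 2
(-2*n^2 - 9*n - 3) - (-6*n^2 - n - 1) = 4*n^2 - 8*n - 2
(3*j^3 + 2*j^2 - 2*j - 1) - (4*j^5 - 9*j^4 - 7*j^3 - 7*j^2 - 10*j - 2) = -4*j^5 + 9*j^4 + 10*j^3 + 9*j^2 + 8*j + 1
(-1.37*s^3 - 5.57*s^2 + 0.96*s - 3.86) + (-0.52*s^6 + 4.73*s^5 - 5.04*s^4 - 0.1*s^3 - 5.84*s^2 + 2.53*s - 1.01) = -0.52*s^6 + 4.73*s^5 - 5.04*s^4 - 1.47*s^3 - 11.41*s^2 + 3.49*s - 4.87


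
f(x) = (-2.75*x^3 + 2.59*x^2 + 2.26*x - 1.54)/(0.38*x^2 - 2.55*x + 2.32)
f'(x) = (2.55 - 0.76*x)*(-2.75*x^3 + 2.59*x^2 + 2.26*x - 1.54)/(0.38*x^2 - 2.55*x + 2.32)^2 + (-8.25*x^2 + 5.18*x + 2.26)/(0.38*x^2 - 2.55*x + 2.32) = (-1.045*x^4 + 14.025*x^3 - 26.6033*x^2 + 13.188*x + 1.3162)/(0.1444*x^4 - 1.938*x^3 + 8.2657*x^2 - 11.832*x + 5.3824)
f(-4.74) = 14.77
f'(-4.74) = -5.09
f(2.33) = 10.91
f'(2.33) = 14.09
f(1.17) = -1.71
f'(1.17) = 40.57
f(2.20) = 9.18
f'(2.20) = 12.56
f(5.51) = 1913.06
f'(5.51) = 17311.03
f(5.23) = 501.74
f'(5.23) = 1463.99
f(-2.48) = 4.62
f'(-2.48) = -3.72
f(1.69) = 3.98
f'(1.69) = 8.31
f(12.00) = -164.65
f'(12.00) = -1.58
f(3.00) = 23.93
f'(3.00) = 26.17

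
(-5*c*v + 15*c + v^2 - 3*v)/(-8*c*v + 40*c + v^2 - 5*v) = (5*c*v - 15*c - v^2 + 3*v)/(8*c*v - 40*c - v^2 + 5*v)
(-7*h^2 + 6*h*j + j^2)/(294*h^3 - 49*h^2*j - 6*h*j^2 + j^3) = (-h + j)/(42*h^2 - 13*h*j + j^2)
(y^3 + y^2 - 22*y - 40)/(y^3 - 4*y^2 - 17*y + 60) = (y + 2)/(y - 3)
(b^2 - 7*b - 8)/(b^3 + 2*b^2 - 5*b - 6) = (b - 8)/(b^2 + b - 6)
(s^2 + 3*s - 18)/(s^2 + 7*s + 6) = (s - 3)/(s + 1)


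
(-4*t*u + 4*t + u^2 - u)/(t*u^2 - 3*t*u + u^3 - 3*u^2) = (-4*t*u + 4*t + u^2 - u)/(u*(t*u - 3*t + u^2 - 3*u))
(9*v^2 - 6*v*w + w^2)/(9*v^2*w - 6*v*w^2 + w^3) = 1/w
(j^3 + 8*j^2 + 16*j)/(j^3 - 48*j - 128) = j/(j - 8)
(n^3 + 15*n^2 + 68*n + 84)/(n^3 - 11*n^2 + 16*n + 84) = (n^2 + 13*n + 42)/(n^2 - 13*n + 42)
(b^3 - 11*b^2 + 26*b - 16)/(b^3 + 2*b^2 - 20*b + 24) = (b^2 - 9*b + 8)/(b^2 + 4*b - 12)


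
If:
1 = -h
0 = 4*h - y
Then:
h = -1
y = -4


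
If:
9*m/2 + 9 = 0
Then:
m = -2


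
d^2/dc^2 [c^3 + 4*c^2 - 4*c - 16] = 6*c + 8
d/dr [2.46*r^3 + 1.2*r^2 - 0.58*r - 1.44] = 7.38*r^2 + 2.4*r - 0.58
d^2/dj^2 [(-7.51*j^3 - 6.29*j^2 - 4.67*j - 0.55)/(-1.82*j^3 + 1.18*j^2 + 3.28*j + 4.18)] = (73.926944*j^6 + 361.803624*j^5 + 872.575704*j^4 + 758.604344*j^3 + 842.866992*j^2 + 686.977896*j + 98.156256)/(6.028568*j^9 - 11.725896*j^8 - 24.991512*j^7 - 0.915759999999992*j^6 + 98.901456*j^5 + 94.172136*j^4 - 36.95788*j^3 - 196.762632*j^2 - 171.928416*j - 73.034632)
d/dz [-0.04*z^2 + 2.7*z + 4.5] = 2.7 - 0.08*z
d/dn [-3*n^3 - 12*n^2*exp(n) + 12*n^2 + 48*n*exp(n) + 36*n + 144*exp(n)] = -12*n^2*exp(n) - 9*n^2 + 24*n*exp(n) + 24*n + 192*exp(n) + 36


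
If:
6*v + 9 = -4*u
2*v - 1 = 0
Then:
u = -3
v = 1/2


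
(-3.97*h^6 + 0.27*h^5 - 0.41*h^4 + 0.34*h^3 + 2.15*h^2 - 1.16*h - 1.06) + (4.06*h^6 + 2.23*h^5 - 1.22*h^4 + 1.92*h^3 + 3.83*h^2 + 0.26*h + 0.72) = 0.0899999999999994*h^6 + 2.5*h^5 - 1.63*h^4 + 2.26*h^3 + 5.98*h^2 - 0.9*h - 0.34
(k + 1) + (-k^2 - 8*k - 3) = -k^2 - 7*k - 2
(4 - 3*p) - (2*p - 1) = 5 - 5*p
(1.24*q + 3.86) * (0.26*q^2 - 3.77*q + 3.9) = 0.3224*q^3 - 3.6712*q^2 - 9.7162*q + 15.054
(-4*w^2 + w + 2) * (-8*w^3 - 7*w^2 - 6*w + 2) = 32*w^5 + 20*w^4 + w^3 - 28*w^2 - 10*w + 4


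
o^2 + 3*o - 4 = (o - 1)*(o + 4)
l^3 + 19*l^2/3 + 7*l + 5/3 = (l + 1/3)*(l + 1)*(l + 5)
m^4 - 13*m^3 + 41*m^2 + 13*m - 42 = (m - 7)*(m - 6)*(m - 1)*(m + 1)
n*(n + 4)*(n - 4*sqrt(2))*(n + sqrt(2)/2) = n^4 - 7*sqrt(2)*n^3/2 + 4*n^3 - 14*sqrt(2)*n^2 - 4*n^2 - 16*n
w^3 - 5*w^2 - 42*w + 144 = (w - 8)*(w - 3)*(w + 6)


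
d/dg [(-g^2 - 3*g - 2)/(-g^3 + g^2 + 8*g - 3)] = (-g^4 - 6*g^3 - 11*g^2 + 10*g + 25)/(g^6 - 2*g^5 - 15*g^4 + 22*g^3 + 58*g^2 - 48*g + 9)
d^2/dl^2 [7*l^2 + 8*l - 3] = 14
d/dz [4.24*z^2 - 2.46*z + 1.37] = 8.48*z - 2.46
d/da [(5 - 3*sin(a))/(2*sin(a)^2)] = (3*sin(a) - 10)*cos(a)/(2*sin(a)^3)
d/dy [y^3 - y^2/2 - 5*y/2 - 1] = 3*y^2 - y - 5/2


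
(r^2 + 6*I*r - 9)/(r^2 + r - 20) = (r^2 + 6*I*r - 9)/(r^2 + r - 20)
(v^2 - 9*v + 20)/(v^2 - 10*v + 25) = (v - 4)/(v - 5)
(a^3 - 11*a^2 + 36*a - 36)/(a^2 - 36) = (a^2 - 5*a + 6)/(a + 6)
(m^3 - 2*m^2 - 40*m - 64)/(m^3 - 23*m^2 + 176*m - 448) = (m^2 + 6*m + 8)/(m^2 - 15*m + 56)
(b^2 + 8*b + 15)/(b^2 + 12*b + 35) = (b + 3)/(b + 7)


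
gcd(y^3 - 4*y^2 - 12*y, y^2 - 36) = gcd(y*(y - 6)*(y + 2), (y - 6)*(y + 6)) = y - 6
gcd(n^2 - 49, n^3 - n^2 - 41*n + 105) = n + 7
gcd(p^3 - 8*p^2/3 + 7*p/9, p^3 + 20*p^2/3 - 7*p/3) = p^2 - p/3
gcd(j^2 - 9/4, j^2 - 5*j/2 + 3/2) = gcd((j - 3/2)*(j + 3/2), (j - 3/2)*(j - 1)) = j - 3/2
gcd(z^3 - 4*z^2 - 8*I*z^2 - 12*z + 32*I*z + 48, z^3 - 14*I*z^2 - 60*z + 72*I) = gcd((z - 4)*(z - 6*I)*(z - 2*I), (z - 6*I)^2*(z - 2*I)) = z^2 - 8*I*z - 12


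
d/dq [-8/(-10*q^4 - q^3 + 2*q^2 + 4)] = 8*q*(-40*q^2 - 3*q + 4)/(10*q^4 + q^3 - 2*q^2 - 4)^2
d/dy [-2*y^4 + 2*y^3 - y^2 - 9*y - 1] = -8*y^3 + 6*y^2 - 2*y - 9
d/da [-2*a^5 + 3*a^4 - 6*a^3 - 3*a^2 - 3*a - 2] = -10*a^4 + 12*a^3 - 18*a^2 - 6*a - 3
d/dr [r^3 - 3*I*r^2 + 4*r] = 3*r^2 - 6*I*r + 4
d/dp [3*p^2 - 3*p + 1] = 6*p - 3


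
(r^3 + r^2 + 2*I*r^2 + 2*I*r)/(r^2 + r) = r + 2*I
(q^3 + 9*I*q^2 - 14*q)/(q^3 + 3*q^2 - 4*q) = (q^2 + 9*I*q - 14)/(q^2 + 3*q - 4)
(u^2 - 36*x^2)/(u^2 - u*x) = (u^2 - 36*x^2)/(u*(u - x))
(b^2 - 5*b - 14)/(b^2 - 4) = (b - 7)/(b - 2)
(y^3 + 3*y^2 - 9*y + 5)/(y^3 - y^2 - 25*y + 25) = (y - 1)/(y - 5)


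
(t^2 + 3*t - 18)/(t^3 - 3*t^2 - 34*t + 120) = (t - 3)/(t^2 - 9*t + 20)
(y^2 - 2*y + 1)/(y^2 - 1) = (y - 1)/(y + 1)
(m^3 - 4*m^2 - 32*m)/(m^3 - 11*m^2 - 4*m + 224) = m/(m - 7)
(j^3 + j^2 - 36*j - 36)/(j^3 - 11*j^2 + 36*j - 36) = (j^2 + 7*j + 6)/(j^2 - 5*j + 6)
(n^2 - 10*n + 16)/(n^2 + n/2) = 2*(n^2 - 10*n + 16)/(n*(2*n + 1))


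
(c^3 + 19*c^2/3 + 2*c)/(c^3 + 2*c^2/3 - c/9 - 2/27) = 9*c*(c + 6)/(9*c^2 + 3*c - 2)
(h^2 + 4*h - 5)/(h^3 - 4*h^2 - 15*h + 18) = (h + 5)/(h^2 - 3*h - 18)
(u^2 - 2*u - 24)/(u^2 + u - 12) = (u - 6)/(u - 3)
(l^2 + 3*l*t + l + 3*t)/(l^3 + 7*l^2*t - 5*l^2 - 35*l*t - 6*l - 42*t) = (l + 3*t)/(l^2 + 7*l*t - 6*l - 42*t)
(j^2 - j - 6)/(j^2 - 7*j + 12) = (j + 2)/(j - 4)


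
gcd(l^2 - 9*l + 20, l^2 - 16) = l - 4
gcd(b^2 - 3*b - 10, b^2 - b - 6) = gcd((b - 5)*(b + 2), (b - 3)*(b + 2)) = b + 2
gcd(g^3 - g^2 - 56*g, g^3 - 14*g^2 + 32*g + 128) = g - 8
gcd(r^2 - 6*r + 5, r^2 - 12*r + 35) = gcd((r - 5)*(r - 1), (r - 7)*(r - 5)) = r - 5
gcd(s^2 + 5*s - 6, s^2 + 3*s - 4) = s - 1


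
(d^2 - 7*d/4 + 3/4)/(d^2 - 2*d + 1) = (d - 3/4)/(d - 1)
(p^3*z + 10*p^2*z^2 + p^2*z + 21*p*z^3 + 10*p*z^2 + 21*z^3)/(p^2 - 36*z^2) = z*(p^3 + 10*p^2*z + p^2 + 21*p*z^2 + 10*p*z + 21*z^2)/(p^2 - 36*z^2)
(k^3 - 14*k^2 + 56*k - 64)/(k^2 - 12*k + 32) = k - 2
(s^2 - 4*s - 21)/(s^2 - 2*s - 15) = (s - 7)/(s - 5)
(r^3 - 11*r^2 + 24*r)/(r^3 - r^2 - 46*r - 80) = r*(r - 3)/(r^2 + 7*r + 10)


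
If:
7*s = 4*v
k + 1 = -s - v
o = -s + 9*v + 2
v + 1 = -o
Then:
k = -1/2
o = -15/22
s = -2/11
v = -7/22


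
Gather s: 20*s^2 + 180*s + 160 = 20*s^2 + 180*s + 160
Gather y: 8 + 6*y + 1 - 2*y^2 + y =-2*y^2 + 7*y + 9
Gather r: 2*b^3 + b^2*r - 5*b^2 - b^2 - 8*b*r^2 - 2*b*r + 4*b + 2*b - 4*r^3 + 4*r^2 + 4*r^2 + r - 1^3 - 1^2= 2*b^3 - 6*b^2 + 6*b - 4*r^3 + r^2*(8 - 8*b) + r*(b^2 - 2*b + 1) - 2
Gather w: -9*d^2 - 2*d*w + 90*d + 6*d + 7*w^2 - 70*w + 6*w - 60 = -9*d^2 + 96*d + 7*w^2 + w*(-2*d - 64) - 60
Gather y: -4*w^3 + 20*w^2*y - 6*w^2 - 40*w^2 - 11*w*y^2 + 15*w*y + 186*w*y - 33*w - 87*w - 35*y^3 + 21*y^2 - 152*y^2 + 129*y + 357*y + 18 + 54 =-4*w^3 - 46*w^2 - 120*w - 35*y^3 + y^2*(-11*w - 131) + y*(20*w^2 + 201*w + 486) + 72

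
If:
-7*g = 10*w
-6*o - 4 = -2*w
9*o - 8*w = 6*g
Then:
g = -12/5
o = -8/75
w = 42/25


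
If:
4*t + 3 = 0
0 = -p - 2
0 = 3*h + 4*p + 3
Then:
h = 5/3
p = -2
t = -3/4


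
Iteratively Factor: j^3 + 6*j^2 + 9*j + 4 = (j + 1)*(j^2 + 5*j + 4) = (j + 1)^2*(j + 4)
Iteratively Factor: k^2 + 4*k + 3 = (k + 3)*(k + 1)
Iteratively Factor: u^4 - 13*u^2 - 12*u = (u + 1)*(u^3 - u^2 - 12*u) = (u - 4)*(u + 1)*(u^2 + 3*u) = (u - 4)*(u + 1)*(u + 3)*(u)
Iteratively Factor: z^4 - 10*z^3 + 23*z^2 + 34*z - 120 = (z + 2)*(z^3 - 12*z^2 + 47*z - 60) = (z - 3)*(z + 2)*(z^2 - 9*z + 20) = (z - 4)*(z - 3)*(z + 2)*(z - 5)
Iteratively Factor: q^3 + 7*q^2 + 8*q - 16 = (q + 4)*(q^2 + 3*q - 4) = (q + 4)^2*(q - 1)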